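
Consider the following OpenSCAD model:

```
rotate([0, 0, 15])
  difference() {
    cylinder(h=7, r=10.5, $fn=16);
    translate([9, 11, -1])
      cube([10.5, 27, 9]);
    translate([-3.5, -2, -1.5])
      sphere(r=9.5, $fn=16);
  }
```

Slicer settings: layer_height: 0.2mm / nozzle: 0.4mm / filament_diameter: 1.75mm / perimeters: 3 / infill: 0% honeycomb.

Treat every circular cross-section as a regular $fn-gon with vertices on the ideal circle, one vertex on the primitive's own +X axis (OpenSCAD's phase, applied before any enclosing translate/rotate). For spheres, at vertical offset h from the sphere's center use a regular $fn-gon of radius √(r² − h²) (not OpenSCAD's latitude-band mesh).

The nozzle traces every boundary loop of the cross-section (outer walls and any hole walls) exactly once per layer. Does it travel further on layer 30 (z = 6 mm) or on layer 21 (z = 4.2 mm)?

Layer 30 (z = 6): the r=10.5 cylinder contributes a regular 16-gon of circumradius 10.5 (perimeter = 2·16·10.500·sin(180°/16) = 65.55 mm); the 10.5×27 cube at (9, 11) contributes its full rectangle (perimeter 75.00 mm); the r=9.5 sphere at (-3.5, -2) slices to a regular 16-gon of circumradius 5.831 (√(r²−h²) with h=7.5 from center) (perimeter = 2·16·5.831·sin(180°/16) = 36.40 mm); Taking the first minus the rest: starting from the r=10.5 cylinder, the 10.5×27 cube at (9, 11) misses the remaining region (no effect); the r=9.5 sphere at (-3.5, -2) lies wholly inside it (removes its full 104.09 mm² and its 36.40 mm outline becomes a hole wall) — boundary (outer + 1 inner loop) = 101.95 mm; (whole slice rotated 15° about Z — lengths, areas and connectivity unchanged). So its perimeter = 101.95 mm. Layer 21 (z = 4.2): the cylinder: section is a regular 16-gon, circumradius r=10.5 (perimeter = 2·16·10.500·sin(180°/16) = 65.55 mm); the cube at (9, 11) is present — its section is the full 10.5×27 rectangle (perimeter 75.00 mm); the sphere at (-3.5, -2): section is a regular 16-gon, circumradius = √(r²−h²) = √(9.5²−5.7²) = 7.600 (perimeter = 2·16·7.600·sin(180°/16) = 47.45 mm); After the difference (first − rest): starting from the r=10.5 cylinder, the 10.5×27 cube at (9, 11) misses the remaining region (no effect); the r=9.5 sphere at (-3.5, -2) partially overlaps it — only the 166.29 mm² overlap (of its 176.83 mm²) is removed, clipping the outline — boundary = 85.49 mm; (rotated 15° about Z; rotation is an isometry so areas/perimeters/island counts are preserved). So its perimeter = 85.49 mm. Layer 30 is larger (101.95 vs 85.49 mm).

layer 30 (z = 6 mm)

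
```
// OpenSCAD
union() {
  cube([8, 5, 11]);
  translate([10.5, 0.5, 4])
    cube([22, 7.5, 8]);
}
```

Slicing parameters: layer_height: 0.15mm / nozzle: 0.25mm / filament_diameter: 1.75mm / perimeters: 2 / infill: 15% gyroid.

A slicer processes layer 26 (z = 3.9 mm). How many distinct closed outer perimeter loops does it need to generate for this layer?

1

At z = 3.9 mm: the 8×5 cube contributes its full rectangle; the cube at (10.5, 0.5) is absent (z outside [4, 12]); Taking the union: only the 8×5 cube is present, so the union is just that shape — 1 connected region. The result has 1 disconnected region.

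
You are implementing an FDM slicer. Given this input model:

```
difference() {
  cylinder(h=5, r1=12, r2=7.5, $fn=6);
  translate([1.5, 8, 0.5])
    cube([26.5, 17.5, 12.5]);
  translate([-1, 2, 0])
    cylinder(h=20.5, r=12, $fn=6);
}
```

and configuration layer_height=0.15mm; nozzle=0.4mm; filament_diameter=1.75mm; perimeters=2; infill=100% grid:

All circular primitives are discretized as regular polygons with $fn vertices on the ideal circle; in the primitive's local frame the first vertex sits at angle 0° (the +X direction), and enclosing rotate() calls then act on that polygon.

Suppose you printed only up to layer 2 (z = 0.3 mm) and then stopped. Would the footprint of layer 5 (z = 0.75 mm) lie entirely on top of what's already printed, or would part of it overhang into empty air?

Compare the two slices. At z = 0.3: the cone contributes a regular 6-gon of circumradius 11.730 (interpolated between r1=12 and r2=7.5 at t=0.060) (area = (6/2)·11.730²·sin(360°/6) = 357.48 mm²); the cube at (1.5, 8) is absent (z outside [0.5, 13]); the r=12 cylinder at (-1, 2) gives a regular 6-gon of circumradius 12 (constant along its height) (area = (6/2)·12.000²·sin(360°/6) = 374.12 mm²); Subtracting the remaining from the first: starting from the cone (357.48 mm²), the r=12 cylinder at (-1, 2) partially overlaps it — only the 317.60 mm² overlap (of its 374.12 mm²) is removed, clipping the outline — area = 39.87 mm². At z = 0.75: the cone (r1=12→r2=7.5) has section circumradius 11.325 here — a regular 6-gon (area = (6/2)·11.325²·sin(360°/6) = 333.22 mm²); the cube at (1.5, 8) is present — its section is the full 26.5×17.5 rectangle (area 463.75 mm²); the cylinder at (-1, 2): section is a regular 6-gon, circumradius r=12 (area = (6/2)·12.000²·sin(360°/6) = 374.12 mm²); Taking the first minus the rest: starting from the cone (333.22 mm²), the 26.5×17.5 cube at (1.5, 8) partially overlaps it — only the 8.47 mm² overlap (of its 463.75 mm²) is removed, clipping the outline; the r=12 cylinder at (-1, 2) partially overlaps it — only the 294.20 mm² overlap (of its 374.12 mm²) is removed, clipping the outline — area = 30.55 mm². Checking containment: the cross-section at z = 0.75 is a subset of the cross-section at z = 0.3.

entirely on top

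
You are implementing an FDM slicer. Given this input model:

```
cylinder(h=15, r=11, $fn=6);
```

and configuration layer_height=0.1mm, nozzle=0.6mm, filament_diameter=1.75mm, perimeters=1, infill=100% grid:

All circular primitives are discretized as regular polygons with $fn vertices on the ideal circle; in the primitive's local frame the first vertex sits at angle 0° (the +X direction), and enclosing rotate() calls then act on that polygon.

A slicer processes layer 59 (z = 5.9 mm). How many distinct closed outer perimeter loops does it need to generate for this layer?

1

At z = 5.9 mm: the r=11 cylinder gives a regular 6-gon of circumradius 11 (constant along its height). The result has 1 disconnected region.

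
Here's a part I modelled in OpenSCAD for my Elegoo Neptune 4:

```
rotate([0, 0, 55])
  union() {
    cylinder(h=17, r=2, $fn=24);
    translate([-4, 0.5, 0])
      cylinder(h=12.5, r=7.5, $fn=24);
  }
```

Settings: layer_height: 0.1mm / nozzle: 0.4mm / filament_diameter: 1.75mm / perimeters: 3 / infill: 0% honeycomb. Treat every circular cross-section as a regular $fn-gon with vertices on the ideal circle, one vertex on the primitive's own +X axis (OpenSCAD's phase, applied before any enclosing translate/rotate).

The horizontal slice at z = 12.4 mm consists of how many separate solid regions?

At z = 12.4 mm: the r=2 cylinder gives a regular 24-gon of circumradius 2 (constant along its height); the cylinder at (-4, 0.5): section is a regular 24-gon, circumradius r=7.5; Combining (union): the r=2 cylinder lies entirely inside the r=7.5 cylinder at (-4, 0.5), so the union is just the r=7.5 cylinder at (-4, 0.5) — 1 connected region; (whole slice rotated 55° about Z — lengths, areas and connectivity unchanged). The result has 1 disconnected region.

1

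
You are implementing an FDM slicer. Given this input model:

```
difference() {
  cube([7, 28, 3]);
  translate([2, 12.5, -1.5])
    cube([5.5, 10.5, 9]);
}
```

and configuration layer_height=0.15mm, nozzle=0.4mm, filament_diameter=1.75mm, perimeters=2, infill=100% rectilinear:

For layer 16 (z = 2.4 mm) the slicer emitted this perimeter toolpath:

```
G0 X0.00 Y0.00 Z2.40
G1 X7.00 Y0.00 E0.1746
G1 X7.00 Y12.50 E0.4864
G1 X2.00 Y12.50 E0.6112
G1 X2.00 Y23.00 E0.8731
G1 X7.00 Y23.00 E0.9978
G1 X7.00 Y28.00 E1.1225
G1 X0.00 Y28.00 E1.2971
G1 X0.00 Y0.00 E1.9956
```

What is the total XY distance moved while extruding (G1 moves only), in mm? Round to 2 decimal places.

80.00 mm

Sum the Euclidean lengths of each G1 segment: total = 80.00 mm.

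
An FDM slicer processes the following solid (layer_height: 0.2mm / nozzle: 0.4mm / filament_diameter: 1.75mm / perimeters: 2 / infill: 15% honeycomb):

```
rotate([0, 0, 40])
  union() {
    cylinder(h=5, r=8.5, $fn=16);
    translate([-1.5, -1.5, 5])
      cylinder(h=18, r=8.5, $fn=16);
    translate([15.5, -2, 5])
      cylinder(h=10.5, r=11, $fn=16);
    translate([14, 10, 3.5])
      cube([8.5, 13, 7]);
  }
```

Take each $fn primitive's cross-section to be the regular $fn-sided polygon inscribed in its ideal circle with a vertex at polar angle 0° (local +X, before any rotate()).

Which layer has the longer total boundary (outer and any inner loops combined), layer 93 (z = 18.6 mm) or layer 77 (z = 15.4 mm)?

Layer 93 (z = 18.6): the cylinder is not intersected at this z (z outside [0, 5]); the r=8.5 cylinder at (-1.5, -1.5) gives a regular 16-gon of circumradius 8.5 (constant along its height) (perimeter = 2·16·8.500·sin(180°/16) = 53.06 mm); the cylinder at (15.5, -2) is absent (z outside [5, 15.5]); the cube at (14, 10) does not reach this height (z outside [3.5, 10.5]); Combining (union): only the r=8.5 cylinder at (-1.5, -1.5) is present, so the union is just that shape — boundary = 53.06 mm; (whole slice rotated 40° about Z — lengths, areas and connectivity unchanged). So its perimeter = 53.06 mm. Layer 77 (z = 15.4): the cylinder is absent (z outside [0, 5]); the r=8.5 cylinder at (-1.5, -1.5) contributes a regular 16-gon of circumradius 8.5 (perimeter = 2·16·8.500·sin(180°/16) = 53.06 mm); the r=11 cylinder at (15.5, -2) gives a regular 16-gon of circumradius 11 (constant along its height) (perimeter = 2·16·11.000·sin(180°/16) = 68.67 mm); the cube at (14, 10) does not reach this height (z outside [3.5, 10.5]); Combining (union): the regions partially overlap (shared area 13.59 mm²), so the edge portions inside another operand are dropped and the merged outline is re-measured after clipping — boundary = 102.86 mm; (whole slice rotated 40° about Z — lengths, areas and connectivity unchanged). So its perimeter = 102.86 mm. Layer 77 is larger (102.86 vs 53.06 mm).

layer 77 (z = 15.4 mm)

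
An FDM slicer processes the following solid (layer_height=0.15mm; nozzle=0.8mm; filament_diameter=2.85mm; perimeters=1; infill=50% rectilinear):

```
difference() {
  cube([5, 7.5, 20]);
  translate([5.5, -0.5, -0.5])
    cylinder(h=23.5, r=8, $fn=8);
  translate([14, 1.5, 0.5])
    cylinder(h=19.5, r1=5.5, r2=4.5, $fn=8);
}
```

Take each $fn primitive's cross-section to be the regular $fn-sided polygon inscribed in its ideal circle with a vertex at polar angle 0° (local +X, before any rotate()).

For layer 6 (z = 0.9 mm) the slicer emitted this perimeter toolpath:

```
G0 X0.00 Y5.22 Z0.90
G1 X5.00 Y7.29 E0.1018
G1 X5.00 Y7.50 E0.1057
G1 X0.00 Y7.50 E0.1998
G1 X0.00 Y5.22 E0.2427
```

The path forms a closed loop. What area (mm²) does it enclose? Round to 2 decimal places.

6.22 mm²

Apply the shoelace formula to the sequence of (X, Y) vertices; enclosed area = 6.22 mm².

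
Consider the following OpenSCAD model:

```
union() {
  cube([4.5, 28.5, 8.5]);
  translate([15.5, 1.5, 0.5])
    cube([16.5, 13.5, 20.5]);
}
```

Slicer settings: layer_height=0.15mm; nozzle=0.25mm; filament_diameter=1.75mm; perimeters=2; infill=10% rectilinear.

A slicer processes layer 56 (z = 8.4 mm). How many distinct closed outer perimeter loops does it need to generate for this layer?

2

At z = 8.4 mm: the cube (footprint 4.5×28.5) is included at this height; the 16.5×13.5 cube at (15.5, 1.5) contributes its full rectangle; Merging all regions: the 2 present regions are separate (no shared area or edge), so areas and boundary lengths simply add and each stays a separate island — 2 connected regions. The result has 2 disconnected regions.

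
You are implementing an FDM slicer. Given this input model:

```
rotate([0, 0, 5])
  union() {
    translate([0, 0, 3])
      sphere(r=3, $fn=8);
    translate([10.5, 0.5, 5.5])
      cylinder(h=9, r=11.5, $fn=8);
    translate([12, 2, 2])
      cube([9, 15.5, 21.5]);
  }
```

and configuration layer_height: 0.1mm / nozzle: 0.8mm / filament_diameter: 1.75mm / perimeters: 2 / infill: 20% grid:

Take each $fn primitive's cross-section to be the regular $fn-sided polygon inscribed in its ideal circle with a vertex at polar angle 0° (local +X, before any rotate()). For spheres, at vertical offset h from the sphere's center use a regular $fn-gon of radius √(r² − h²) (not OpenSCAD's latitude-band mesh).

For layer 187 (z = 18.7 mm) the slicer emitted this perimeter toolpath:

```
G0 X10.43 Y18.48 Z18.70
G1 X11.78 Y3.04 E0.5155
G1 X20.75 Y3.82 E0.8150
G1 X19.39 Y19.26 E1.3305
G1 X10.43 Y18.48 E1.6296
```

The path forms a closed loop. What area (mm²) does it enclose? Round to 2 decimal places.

Apply the shoelace formula to the sequence of (X, Y) vertices; enclosed area = 139.48 mm².

139.48 mm²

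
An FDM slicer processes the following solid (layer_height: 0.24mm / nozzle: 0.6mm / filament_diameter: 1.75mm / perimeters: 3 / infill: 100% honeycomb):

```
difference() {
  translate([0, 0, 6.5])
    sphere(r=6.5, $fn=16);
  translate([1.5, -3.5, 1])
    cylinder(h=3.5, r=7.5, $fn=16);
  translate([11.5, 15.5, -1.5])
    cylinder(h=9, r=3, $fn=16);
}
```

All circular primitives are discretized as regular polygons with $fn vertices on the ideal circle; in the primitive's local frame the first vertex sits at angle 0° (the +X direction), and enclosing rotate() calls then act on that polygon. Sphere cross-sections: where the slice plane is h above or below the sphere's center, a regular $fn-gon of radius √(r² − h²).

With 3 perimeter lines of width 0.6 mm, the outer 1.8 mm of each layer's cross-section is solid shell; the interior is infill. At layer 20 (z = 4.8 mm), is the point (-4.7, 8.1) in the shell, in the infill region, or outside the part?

At z = 4.8 mm: the r=6.5 sphere contributes a regular 16-gon of circumradius √(6.5²−1.7²) = 6.274; the cylinder at (1.5, -3.5) is not intersected at this z (z outside [1, 4.5]); the cylinder at (11.5, 15.5): section is a regular 16-gon, circumradius r=3; Subtracting the remaining from the first: starting from the r=6.5 sphere, the r=3 cylinder at (11.5, 15.5) misses the remaining region (no effect) — 1 connected region. Overall, the cross-section is a single solid region. The nearest boundary edge runs (-4.44, 4.44)→(-2.40, 5.80); distance from the point to it = 3.19 mm. The point is not inside any of the regions above, so it lies outside the cross-section (3.19 mm from the nearest boundary).

outside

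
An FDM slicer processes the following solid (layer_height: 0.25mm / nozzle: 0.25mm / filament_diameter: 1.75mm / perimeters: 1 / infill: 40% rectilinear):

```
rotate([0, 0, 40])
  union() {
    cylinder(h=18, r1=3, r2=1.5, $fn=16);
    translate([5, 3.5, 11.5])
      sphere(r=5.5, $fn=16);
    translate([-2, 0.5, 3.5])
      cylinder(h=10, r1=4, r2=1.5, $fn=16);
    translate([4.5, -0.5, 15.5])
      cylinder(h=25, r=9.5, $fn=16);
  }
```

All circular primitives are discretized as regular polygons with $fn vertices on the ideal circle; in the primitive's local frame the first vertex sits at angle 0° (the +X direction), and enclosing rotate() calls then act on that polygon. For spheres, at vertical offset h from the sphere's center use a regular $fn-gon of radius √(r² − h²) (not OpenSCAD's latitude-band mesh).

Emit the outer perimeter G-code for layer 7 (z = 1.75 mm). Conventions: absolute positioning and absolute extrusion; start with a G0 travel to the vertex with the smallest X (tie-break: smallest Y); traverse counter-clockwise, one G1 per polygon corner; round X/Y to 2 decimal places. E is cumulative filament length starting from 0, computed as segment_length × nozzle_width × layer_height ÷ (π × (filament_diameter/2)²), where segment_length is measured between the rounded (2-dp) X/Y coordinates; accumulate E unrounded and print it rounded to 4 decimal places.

At z = 1.75 mm: the cone contributes a regular 16-gon of circumradius 2.854 (interpolated between r1=3 and r2=1.5 at t=0.097); the sphere at (5, 3.5) is absent (|z−center|=9.750 > r=5.5); the cone at (-2, 0.5) is not intersected at this z (z outside [3.5, 13.5]); the cylinder at (4.5, -0.5) is not intersected at this z (z outside [15.5, 40.5]); Combining (union): only the cone is present, so the union is just that shape — 1 connected region; (rotated 40° about Z; rotation is an isometry so areas/perimeters/island counts are preserved). The outline is a single polygon with 16 vertices. Extrusion per mm of travel: 0.25 × 0.25 / (π × 0.875²) = 0.025984. Accumulating E over each segment gives final E = 0.4628.

G0 X-2.84 Y0.25 Z1.75
G1 X-2.72 Y-0.86 E0.0290
G1 X-2.19 Y-1.83 E0.0577
G1 X-1.32 Y-2.53 E0.0867
G1 X-0.25 Y-2.84 E0.1157
G1 X0.86 Y-2.72 E0.1447
G1 X1.83 Y-2.19 E0.1734
G1 X2.53 Y-1.32 E0.2024
G1 X2.84 Y-0.25 E0.2314
G1 X2.72 Y0.86 E0.2604
G1 X2.19 Y1.83 E0.2891
G1 X1.32 Y2.53 E0.3181
G1 X0.25 Y2.84 E0.3471
G1 X-0.86 Y2.72 E0.3761
G1 X-1.83 Y2.19 E0.4048
G1 X-2.53 Y1.32 E0.4338
G1 X-2.84 Y0.25 E0.4628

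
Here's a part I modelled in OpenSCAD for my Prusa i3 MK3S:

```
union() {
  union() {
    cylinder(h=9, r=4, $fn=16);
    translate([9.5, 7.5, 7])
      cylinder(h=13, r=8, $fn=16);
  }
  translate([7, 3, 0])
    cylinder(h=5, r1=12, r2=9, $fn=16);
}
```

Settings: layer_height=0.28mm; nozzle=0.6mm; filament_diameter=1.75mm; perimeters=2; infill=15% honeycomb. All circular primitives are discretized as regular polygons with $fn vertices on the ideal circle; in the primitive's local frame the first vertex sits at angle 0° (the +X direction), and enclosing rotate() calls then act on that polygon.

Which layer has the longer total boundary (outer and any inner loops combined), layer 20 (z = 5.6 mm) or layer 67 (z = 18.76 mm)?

Layer 20 (z = 5.6): the cylinder: section is a regular 16-gon, circumradius r=4 (perimeter = 2·16·4.000·sin(180°/16) = 24.97 mm); the cylinder at (9.5, 7.5) is absent (z outside [7, 20]); Merging all regions: only the r=4 cylinder is present, so the union is just that shape — boundary = 24.97 mm; the cone at (7, 3) does not reach this height (z outside [0, 5]); Taking the union: only the result so far is present, so the union is just that shape — boundary = 24.97 mm. So its perimeter = 24.97 mm. Layer 67 (z = 18.76): the cylinder is absent (z outside [0, 9]); the r=8 cylinder at (9.5, 7.5) gives a regular 16-gon of circumradius 8 (constant along its height) (perimeter = 2·16·8.000·sin(180°/16) = 49.94 mm); Taking the union: only the r=8 cylinder at (9.5, 7.5) is present, so the union is just that shape — boundary = 49.94 mm; the cone at (7, 3) is not intersected at this z (z outside [0, 5]); Combining (union): only that combined region is present, so the union is just that shape — boundary = 49.94 mm. So its perimeter = 49.94 mm. Layer 67 is larger (49.94 vs 24.97 mm).

layer 67 (z = 18.76 mm)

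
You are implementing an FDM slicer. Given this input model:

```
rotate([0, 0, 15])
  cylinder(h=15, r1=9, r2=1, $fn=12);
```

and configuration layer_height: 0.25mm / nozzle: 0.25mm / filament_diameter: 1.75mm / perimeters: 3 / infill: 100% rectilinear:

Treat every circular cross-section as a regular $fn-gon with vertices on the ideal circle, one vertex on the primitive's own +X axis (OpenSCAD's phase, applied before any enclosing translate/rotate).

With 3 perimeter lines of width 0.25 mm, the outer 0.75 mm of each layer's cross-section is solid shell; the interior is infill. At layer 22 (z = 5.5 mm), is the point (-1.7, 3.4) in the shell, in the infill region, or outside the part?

infill

At z = 5.5 mm: the cone contributes a regular 12-gon of circumradius 6.067 (interpolated between r1=9 and r2=1 at t=0.367); (rotated 15° about Z; rotation is an isometry so areas/perimeters/island counts are preserved). Overall, the cross-section is a single solid region. Undo the 15° rotation: the query point maps to (-0.762, 3.724) in the un-rotated model frame. The nearest boundary edge runs (0.00, 6.07)→(-3.03, 5.25); distance from the point to it = 2.07 mm. The point is inside the cross-section and 2.07 mm from the nearest boundary — more than the 0.75 mm shell width (3 × 0.25), so it's in the infill interior.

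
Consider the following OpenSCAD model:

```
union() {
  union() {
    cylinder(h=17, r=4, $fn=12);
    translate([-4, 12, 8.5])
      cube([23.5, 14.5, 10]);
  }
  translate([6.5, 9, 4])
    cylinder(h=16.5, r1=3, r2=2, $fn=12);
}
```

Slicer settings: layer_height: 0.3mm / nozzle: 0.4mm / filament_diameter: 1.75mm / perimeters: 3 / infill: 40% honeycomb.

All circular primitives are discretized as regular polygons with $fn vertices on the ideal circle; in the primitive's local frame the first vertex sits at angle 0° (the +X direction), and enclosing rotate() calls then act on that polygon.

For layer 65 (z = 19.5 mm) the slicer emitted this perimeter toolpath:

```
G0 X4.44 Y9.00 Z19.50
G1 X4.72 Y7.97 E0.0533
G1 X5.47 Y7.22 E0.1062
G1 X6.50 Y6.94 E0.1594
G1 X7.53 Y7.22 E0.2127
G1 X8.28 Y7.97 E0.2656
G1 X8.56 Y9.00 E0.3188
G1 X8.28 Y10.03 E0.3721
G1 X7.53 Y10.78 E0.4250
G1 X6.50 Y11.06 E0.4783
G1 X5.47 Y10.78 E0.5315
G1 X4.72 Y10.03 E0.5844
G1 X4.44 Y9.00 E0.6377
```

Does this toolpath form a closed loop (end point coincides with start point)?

yes

Start point (G0): (4.44, 9.00). End point (last G1): the path returns to the start — closed.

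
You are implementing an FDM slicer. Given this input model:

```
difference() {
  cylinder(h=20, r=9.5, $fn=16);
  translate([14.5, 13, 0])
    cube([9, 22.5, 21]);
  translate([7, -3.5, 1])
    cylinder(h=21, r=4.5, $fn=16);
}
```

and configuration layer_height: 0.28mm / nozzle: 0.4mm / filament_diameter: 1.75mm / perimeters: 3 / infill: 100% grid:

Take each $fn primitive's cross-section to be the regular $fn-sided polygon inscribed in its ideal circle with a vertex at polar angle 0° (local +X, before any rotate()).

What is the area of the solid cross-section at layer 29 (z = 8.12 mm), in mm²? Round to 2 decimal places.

234.71 mm²

At z = 8.12 mm: the r=9.5 cylinder contributes a regular 16-gon of circumradius 9.5 (area = (16/2)·9.500²·sin(360°/16) = 276.30 mm²); the cube at (14.5, 13) (footprint 9×22.5) is included at this height (area 202.50 mm²); the cylinder at (7, -3.5): section is a regular 16-gon, circumradius r=4.5 (area = (16/2)·4.500²·sin(360°/16) = 61.99 mm²); After the difference (first − rest): starting from the r=9.5 cylinder (276.30 mm²), the 9×22.5 cube at (14.5, 13) misses the remaining region (no effect); the r=4.5 cylinder at (7, -3.5) partially overlaps it — only the 41.59 mm² overlap (of its 61.99 mm²) is removed, clipping the outline — area = 234.71 mm². Overall, the cross-section is a single solid region. Net area = 234.71 mm².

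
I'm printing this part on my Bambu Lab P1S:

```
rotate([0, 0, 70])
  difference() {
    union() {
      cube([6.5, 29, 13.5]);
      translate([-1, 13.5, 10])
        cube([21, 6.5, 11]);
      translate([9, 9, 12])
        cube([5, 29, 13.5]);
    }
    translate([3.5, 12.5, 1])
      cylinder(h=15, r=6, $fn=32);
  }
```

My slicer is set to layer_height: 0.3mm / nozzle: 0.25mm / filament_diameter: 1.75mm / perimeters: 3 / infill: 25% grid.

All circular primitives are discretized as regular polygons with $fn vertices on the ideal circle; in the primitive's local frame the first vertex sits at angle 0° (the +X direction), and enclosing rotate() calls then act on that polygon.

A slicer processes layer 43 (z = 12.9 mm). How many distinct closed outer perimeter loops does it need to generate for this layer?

2

At z = 12.9 mm: the 6.5×29 cube contributes its full rectangle; the cube at (-1, 13.5) (footprint 21×6.5) is included at this height; the cube at (9, 9) (footprint 5×29) is included at this height; Taking the union: the regions partially overlap (shared area 74.75 mm²), so overlapping operands fuse into one piece — 1 connected region; the r=6 cylinder at (3.5, 12.5) contributes a regular 32-gon of circumradius 6; Taking the first minus the rest: starting from the result so far, the r=6 cylinder at (3.5, 12.5) partially overlaps it — only the 86.28 mm² overlap (of its 112.37 mm²) is removed, clipping the outline — 2 connected regions; (rotated 70° about Z; rotation is an isometry so areas/perimeters/island counts are preserved). The result has 2 disconnected regions.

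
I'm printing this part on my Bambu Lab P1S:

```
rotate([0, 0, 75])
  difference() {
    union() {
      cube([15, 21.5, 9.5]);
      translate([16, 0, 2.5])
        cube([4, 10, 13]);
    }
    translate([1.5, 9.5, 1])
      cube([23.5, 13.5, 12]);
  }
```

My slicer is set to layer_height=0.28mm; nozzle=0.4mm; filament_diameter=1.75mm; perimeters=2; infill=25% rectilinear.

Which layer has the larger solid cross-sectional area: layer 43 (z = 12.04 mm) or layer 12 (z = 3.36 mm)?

layer 12 (z = 3.36 mm)

Layer 43 (z = 12.04): the cube does not reach this height (z outside [0, 9.5]); the cube at (16, 0) (footprint 4×10) is included at this height (area 40.00 mm²); Taking the union: only the 4×10 cube at (16, 0) is present, so the union is just that shape — area = 40.00 mm²; the cube at (1.5, 9.5) (footprint 23.5×13.5) is included at this height (area 317.25 mm²); After the difference (first − rest): starting from the result so far (40.00 mm²), the 23.5×13.5 cube at (1.5, 9.5) partially overlaps it — only the 2.00 mm² overlap (of its 317.25 mm²) is removed, clipping the outline — area = 38.00 mm²; (whole slice rotated 75° about Z — lengths, areas and connectivity unchanged). So its area = 38.00 mm². Layer 12 (z = 3.36): the cube is present — its section is the full 15×21.5 rectangle (area 322.50 mm²); the cube at (16, 0) is present — its section is the full 4×10 rectangle (area 40.00 mm²); Taking the union: the 2 present regions are separate (no shared area or edge), so areas and boundary lengths simply add and each stays a separate island — area = 362.50 mm²; the 23.5×13.5 cube at (1.5, 9.5) contributes its full rectangle (area 317.25 mm²); Subtracting the remaining from the first: starting from the result so far (362.50 mm²), the 23.5×13.5 cube at (1.5, 9.5) partially overlaps it — only the 164.00 mm² overlap (of its 317.25 mm²) is removed, clipping the outline — area = 198.50 mm²; (whole slice rotated 75° about Z — lengths, areas and connectivity unchanged). So its area = 198.50 mm². Layer 12 is larger (198.50 vs 38.00 mm²).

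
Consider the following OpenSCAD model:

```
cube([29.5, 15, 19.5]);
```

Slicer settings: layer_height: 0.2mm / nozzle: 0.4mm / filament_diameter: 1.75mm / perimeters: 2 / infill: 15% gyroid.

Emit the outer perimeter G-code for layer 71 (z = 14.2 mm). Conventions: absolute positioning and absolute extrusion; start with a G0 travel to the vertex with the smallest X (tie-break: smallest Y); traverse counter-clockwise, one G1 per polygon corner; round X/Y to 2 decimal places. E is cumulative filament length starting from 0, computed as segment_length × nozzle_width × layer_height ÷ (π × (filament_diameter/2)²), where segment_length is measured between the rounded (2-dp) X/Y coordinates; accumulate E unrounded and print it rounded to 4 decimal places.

At z = 14.2 mm: the 29.5×15 cube contributes its full rectangle. The outline is a single polygon with 4 vertices. Extrusion per mm of travel: 0.4 × 0.2 / (π × 0.875²) = 0.033260. Accumulating E over each segment gives final E = 2.9602.

G0 X0.00 Y0.00 Z14.20
G1 X29.50 Y0.00 E0.9812
G1 X29.50 Y15.00 E1.4801
G1 X0.00 Y15.00 E2.4612
G1 X0.00 Y0.00 E2.9602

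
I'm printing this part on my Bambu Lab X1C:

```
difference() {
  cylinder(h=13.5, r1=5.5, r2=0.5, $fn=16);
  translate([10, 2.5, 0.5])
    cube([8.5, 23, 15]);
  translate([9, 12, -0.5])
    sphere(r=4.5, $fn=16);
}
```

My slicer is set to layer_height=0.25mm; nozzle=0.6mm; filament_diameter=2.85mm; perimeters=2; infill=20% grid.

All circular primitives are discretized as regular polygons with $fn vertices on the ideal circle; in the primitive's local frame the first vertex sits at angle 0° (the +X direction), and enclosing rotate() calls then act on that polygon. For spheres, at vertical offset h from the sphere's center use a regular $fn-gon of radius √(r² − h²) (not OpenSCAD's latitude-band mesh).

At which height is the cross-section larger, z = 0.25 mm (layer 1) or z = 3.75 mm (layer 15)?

Layer 1 (z = 0.25): the cone (r1=5.5→r2=0.5) has section circumradius 5.407 here — a regular 16-gon (area = (16/2)·5.407²·sin(360°/16) = 89.52 mm²); the cube at (10, 2.5) is absent (z outside [0.5, 15.5]); the r=4.5 sphere at (9, 12) contributes a regular 16-gon of circumradius √(4.5²−0.75²) = 4.437 (area = (16/2)·4.437²·sin(360°/16) = 60.27 mm²); Taking the first minus the rest: starting from the cone (89.52 mm²), the r=4.5 sphere at (9, 12) misses the remaining region (no effect) — area = 89.52 mm². So its area = 89.52 mm². Layer 15 (z = 3.75): the cone contributes a regular 16-gon of circumradius 4.111 (interpolated between r1=5.5 and r2=0.5 at t=0.278) (area = (16/2)·4.111²·sin(360°/16) = 51.74 mm²); the cube at (10, 2.5) is present — its section is the full 8.5×23 rectangle (area 195.50 mm²); the r=4.5 sphere at (9, 12) contributes a regular 16-gon of circumradius √(4.5²−4.25²) = 1.479 (area = (16/2)·1.479²·sin(360°/16) = 6.70 mm²); After the difference (first − rest): starting from the cone (51.74 mm²), the 8.5×23 cube at (10, 2.5) misses the remaining region (no effect); the r=4.5 sphere at (9, 12) misses the remaining region (no effect) — area = 51.74 mm². So its area = 51.74 mm². Layer 1 is larger (89.52 vs 51.74 mm²).

layer 1 (z = 0.25 mm)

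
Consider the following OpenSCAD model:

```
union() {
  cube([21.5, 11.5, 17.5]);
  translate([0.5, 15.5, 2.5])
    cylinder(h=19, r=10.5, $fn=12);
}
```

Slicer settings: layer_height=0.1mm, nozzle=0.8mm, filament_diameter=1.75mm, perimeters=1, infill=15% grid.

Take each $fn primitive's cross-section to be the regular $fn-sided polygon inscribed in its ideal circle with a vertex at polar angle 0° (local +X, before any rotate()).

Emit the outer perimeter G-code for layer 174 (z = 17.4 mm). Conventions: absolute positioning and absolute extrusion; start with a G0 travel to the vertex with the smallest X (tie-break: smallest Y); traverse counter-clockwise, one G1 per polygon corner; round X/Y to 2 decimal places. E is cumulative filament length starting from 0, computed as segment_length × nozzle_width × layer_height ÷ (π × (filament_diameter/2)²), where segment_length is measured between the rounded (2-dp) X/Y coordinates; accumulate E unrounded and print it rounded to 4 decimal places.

G0 X-10.00 Y15.50 Z17.40
G1 X-8.59 Y10.25 E0.1808
G1 X-4.75 Y6.41 E0.3614
G1 X0.00 Y5.13 E0.5250
G1 X0.00 Y0.00 E0.6957
G1 X21.50 Y0.00 E1.4108
G1 X21.50 Y11.50 E1.7933
G1 X9.93 Y11.50 E2.1781
G1 X11.00 Y15.50 E2.3158
G1 X9.59 Y20.75 E2.4966
G1 X5.75 Y24.59 E2.6772
G1 X0.50 Y26.00 E2.8580
G1 X-4.75 Y24.59 E3.0388
G1 X-8.59 Y20.75 E3.2194
G1 X-10.00 Y15.50 E3.4003

At z = 17.4 mm: the 21.5×11.5 cube contributes its full rectangle; the r=10.5 cylinder at (0.5, 15.5) contributes a regular 12-gon of circumradius 10.5; Combining (union): the regions partially overlap (shared area 46.05 mm²), so overlapping operands fuse into one piece — 1 connected region. The outline is a single polygon with 14 vertices. Extrusion per mm of travel: 0.8 × 0.1 / (π × 0.875²) = 0.033260. Accumulating E over each segment gives final E = 3.4003.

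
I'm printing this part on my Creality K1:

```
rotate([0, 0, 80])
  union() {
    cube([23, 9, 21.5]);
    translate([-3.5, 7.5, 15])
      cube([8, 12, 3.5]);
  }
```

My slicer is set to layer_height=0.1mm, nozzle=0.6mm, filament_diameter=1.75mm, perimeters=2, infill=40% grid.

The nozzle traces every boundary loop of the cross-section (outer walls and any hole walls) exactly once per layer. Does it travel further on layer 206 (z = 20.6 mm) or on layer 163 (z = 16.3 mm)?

layer 163 (z = 16.3 mm)

Layer 206 (z = 20.6): the cube is present — its section is the full 23×9 rectangle (perimeter 64.00 mm); the cube at (-3.5, 7.5) is absent (z outside [15, 18.5]); Merging all regions: only the 23×9 cube is present, so the union is just that shape — boundary = 64.00 mm; (whole slice rotated 80° about Z — lengths, areas and connectivity unchanged). So its perimeter = 64.00 mm. Layer 163 (z = 16.3): the cube (footprint 23×9) is included at this height (perimeter 64.00 mm); the cube at (-3.5, 7.5) is present — its section is the full 8×12 rectangle (perimeter 40.00 mm); Merging all regions: the regions partially overlap (shared area 6.75 mm²), so the edge portions inside another operand are dropped and the merged outline is re-measured after clipping — boundary = 92.00 mm; (rotated 80° about Z; rotation is an isometry so areas/perimeters/island counts are preserved). So its perimeter = 92.00 mm. Layer 163 is larger (92.00 vs 64.00 mm).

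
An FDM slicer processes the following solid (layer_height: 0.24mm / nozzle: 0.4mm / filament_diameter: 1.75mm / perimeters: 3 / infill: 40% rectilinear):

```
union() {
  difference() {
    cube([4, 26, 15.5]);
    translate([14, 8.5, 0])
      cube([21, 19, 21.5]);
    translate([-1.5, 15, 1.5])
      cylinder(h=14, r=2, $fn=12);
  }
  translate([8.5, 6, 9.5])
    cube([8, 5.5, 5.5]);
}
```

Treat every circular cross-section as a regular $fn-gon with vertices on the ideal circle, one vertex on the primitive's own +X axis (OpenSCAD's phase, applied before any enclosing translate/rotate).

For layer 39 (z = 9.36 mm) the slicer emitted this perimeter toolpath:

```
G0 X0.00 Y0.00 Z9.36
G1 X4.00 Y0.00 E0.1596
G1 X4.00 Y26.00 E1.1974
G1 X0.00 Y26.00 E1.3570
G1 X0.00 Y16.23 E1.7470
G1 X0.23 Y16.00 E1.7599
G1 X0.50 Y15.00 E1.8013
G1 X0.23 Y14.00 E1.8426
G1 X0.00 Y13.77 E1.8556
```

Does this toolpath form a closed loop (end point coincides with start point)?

Start point (G0): (0.00, 0.00). End point (last G1): the path does not return to the start — open.

no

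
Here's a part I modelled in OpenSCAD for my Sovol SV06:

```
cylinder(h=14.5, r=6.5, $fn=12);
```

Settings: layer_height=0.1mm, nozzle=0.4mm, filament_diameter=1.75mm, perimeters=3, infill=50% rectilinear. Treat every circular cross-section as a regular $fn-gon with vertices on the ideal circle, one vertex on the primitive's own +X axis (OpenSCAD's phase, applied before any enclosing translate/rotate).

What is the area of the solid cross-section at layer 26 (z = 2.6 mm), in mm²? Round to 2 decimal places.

At z = 2.6 mm: the r=6.5 cylinder gives a regular 12-gon of circumradius 6.5 (constant along its height) (area = (12/2)·6.500²·sin(360°/12) = 126.75 mm²). Overall, the cross-section is a single solid region. Net area = 126.75 mm².

126.75 mm²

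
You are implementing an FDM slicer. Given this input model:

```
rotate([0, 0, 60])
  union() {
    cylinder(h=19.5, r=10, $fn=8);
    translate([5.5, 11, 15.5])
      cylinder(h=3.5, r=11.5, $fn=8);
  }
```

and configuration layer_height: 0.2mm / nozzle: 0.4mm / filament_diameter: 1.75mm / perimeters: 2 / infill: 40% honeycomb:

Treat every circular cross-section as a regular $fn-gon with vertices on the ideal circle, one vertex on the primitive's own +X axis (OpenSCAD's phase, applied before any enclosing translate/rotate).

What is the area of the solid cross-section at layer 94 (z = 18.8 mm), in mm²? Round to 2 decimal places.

At z = 18.8 mm: the r=10 cylinder gives a regular 8-gon of circumradius 10 (constant along its height) (area = (8/2)·10.000²·sin(360°/8) = 282.84 mm²); the r=11.5 cylinder at (5.5, 11) contributes a regular 8-gon of circumradius 11.5 (area = (8/2)·11.500²·sin(360°/8) = 374.06 mm²); Combining (union): the regions partially overlap — summed areas 656.90 mm² minus the doubly-counted overlap 90.80 mm² gives 566.10 mm² — area = 566.10 mm²; (whole slice rotated 60° about Z — lengths, areas and connectivity unchanged). Overall, the cross-section is a single solid region. Net area = 566.10 mm².

566.10 mm²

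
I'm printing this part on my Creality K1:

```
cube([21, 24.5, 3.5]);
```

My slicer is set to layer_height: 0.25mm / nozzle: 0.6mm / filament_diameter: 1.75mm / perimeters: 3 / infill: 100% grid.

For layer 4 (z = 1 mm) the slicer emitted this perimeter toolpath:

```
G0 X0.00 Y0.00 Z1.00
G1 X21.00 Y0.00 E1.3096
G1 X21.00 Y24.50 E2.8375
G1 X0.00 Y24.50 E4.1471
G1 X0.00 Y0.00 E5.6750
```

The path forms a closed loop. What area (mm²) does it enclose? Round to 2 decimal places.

Apply the shoelace formula to the sequence of (X, Y) vertices; enclosed area = 514.50 mm².

514.50 mm²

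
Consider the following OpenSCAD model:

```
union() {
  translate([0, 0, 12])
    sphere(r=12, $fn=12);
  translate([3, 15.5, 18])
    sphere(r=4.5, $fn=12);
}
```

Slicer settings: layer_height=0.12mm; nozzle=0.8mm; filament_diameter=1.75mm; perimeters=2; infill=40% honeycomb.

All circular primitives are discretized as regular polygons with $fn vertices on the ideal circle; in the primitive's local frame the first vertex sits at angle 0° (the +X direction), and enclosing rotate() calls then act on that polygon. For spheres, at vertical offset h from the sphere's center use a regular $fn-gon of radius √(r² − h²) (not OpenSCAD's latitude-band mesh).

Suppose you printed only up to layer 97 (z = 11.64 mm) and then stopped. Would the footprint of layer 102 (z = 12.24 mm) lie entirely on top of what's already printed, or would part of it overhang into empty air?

entirely on top

Compare the two slices. At z = 11.64: the sphere: section is a regular 12-gon, circumradius = √(r²−h²) = √(12²−0.36²) = 11.995 (area = (12/2)·11.995²·sin(360°/12) = 431.61 mm²); the sphere at (3, 15.5) does not reach this height (|z−center|=6.360 > r=4.5); Merging all regions: only the r=12 sphere is present, so the union is just that shape — area = 431.61 mm². At z = 12.24: the r=12 sphere contributes a regular 12-gon of circumradius √(12²−0.24²) = 11.998 (area = (12/2)·11.998²·sin(360°/12) = 431.83 mm²); the sphere at (3, 15.5) is absent (|z−center|=5.760 > r=4.5); Merging all regions: only the r=12 sphere is present, so the union is just that shape — area = 431.83 mm². Checking containment: the cross-section at z = 12.24 is a subset of the cross-section at z = 11.64.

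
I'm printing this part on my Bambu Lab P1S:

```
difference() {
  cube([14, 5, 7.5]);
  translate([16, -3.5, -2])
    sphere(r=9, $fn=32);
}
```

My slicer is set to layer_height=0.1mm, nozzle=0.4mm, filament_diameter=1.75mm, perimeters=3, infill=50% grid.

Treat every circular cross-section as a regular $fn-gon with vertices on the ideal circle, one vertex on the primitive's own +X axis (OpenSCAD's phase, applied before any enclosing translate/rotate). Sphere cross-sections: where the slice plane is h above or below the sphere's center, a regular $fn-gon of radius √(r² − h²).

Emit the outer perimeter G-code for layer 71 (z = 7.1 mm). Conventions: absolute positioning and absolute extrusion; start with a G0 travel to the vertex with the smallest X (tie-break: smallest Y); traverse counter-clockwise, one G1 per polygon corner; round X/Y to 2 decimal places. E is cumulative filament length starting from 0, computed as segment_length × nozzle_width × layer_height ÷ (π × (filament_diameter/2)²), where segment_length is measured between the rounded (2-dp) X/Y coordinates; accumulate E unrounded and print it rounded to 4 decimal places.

G0 X0.00 Y0.00 Z7.10
G1 X14.00 Y0.00 E0.2328
G1 X14.00 Y5.00 E0.3160
G1 X0.00 Y5.00 E0.5488
G1 X0.00 Y0.00 E0.6319

At z = 7.1 mm: the cube is present — its section is the full 14×5 rectangle; the sphere at (16, -3.5) is not intersected at this z (|z−center|=9.100 > r=9); Subtracting the remaining from the first: none of the subtracted shapes is present at this height, so the 14×5 cube is unchanged — 1 connected region. The outline is a single polygon with 4 vertices. Extrusion per mm of travel: 0.4 × 0.1 / (π × 0.875²) = 0.016630. Accumulating E over each segment gives final E = 0.6319.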